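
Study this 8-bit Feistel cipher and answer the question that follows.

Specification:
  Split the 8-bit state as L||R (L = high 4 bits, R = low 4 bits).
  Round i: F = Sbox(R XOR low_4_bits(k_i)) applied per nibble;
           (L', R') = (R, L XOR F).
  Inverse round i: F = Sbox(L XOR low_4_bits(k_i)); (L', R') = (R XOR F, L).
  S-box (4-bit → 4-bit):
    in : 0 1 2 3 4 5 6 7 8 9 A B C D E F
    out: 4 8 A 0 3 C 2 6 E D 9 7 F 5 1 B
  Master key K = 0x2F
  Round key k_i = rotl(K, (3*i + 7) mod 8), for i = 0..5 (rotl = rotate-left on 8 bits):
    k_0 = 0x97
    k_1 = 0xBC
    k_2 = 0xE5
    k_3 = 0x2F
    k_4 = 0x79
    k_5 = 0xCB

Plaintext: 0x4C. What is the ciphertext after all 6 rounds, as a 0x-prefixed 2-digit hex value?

s_0 = plaintext = 0x4C
s_1 = Round(s_0, k_0) = 0xC3
s_2 = Round(s_1, k_1) = 0x37
s_3 = Round(s_2, k_2) = 0x79
s_4 = Round(s_3, k_3) = 0x95
s_5 = Round(s_4, k_4) = 0x56
s_6 = Round(s_5, k_5) = 0x60

0x60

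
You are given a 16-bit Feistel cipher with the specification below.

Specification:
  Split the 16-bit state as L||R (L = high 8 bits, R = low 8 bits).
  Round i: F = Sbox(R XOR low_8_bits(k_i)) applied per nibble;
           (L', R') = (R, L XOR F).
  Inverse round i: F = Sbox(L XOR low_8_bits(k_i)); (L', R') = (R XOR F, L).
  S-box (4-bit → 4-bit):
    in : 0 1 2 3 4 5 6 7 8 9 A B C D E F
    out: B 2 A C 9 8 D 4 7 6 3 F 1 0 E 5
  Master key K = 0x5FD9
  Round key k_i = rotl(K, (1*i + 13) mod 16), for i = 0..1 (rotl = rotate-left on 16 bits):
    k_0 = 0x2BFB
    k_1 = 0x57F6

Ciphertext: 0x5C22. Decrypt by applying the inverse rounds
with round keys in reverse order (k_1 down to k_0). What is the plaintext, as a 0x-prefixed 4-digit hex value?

s_0 = ciphertext = 0x5C22
s_1 = InvRound(s_0, k_1) = 0x115C
s_2 = InvRound(s_1, k_0) = 0xBF11

0xBF11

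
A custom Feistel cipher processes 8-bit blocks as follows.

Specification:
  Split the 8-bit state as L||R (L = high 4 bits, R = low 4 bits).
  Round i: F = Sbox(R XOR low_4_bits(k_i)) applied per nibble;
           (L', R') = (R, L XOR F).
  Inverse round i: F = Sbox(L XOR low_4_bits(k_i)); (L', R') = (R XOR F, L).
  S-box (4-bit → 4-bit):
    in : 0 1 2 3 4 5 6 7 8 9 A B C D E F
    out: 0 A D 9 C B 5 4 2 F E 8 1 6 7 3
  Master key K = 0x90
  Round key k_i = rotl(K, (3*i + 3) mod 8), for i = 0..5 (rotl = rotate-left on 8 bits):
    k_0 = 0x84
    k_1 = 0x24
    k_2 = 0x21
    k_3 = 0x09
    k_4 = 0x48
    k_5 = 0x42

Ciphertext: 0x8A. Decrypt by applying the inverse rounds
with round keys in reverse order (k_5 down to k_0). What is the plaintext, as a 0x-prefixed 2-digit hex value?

s_0 = ciphertext = 0x8A
s_1 = InvRound(s_0, k_5) = 0x48
s_2 = InvRound(s_1, k_4) = 0x94
s_3 = InvRound(s_2, k_3) = 0x49
s_4 = InvRound(s_3, k_2) = 0x24
s_5 = InvRound(s_4, k_1) = 0x12
s_6 = InvRound(s_5, k_0) = 0x91

0x91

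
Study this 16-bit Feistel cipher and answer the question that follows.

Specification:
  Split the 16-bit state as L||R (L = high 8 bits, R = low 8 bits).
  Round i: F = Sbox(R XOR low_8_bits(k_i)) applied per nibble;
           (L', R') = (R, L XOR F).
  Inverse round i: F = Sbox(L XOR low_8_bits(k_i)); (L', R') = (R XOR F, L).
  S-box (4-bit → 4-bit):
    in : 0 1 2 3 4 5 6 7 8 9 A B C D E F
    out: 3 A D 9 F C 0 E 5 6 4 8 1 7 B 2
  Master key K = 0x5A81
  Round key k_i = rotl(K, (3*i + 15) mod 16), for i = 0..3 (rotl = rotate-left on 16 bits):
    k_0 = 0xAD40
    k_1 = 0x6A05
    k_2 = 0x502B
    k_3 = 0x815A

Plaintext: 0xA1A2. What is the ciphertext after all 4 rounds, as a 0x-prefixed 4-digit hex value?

0xCE6B

s_0 = plaintext = 0xA1A2
s_1 = Round(s_0, k_0) = 0xA21C
s_2 = Round(s_1, k_1) = 0x1C04
s_3 = Round(s_2, k_2) = 0x04CE
s_4 = Round(s_3, k_3) = 0xCE6B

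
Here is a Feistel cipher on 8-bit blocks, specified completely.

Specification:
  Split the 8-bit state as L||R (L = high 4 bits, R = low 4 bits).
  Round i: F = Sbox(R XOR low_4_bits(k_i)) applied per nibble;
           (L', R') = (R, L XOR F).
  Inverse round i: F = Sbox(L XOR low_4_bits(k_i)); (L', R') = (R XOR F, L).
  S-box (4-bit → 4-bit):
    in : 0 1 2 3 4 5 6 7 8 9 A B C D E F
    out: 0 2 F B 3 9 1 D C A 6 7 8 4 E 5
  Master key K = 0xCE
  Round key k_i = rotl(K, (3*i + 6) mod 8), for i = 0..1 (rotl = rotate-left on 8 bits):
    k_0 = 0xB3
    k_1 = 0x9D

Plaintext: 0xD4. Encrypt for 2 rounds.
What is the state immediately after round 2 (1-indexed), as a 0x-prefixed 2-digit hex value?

0x00

s_0 = plaintext = 0xD4
s_1 = Round(s_0, k_0) = 0x40
s_2 = Round(s_1, k_1) = 0x00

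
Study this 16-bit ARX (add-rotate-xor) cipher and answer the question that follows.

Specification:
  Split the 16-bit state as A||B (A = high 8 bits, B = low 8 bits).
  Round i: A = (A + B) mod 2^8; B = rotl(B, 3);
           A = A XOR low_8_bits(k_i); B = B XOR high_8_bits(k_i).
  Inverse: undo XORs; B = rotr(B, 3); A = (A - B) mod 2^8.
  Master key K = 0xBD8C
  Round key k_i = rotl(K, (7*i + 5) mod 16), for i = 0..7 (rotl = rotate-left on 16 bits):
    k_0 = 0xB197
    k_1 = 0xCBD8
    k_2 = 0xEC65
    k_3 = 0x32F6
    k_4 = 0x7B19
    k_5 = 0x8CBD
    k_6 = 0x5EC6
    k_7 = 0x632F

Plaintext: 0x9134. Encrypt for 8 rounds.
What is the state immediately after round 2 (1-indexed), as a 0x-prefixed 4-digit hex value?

s_0 = plaintext = 0x9134
s_1 = Round(s_0, k_0) = 0x5210
s_2 = Round(s_1, k_1) = 0xBA4B
s_3 = Round(s_2, k_2) = 0x60B6
s_4 = Round(s_3, k_3) = 0xE087
s_5 = Round(s_4, k_4) = 0x7E47
s_6 = Round(s_5, k_5) = 0x78B6
s_7 = Round(s_6, k_6) = 0xE8EB
s_8 = Round(s_7, k_7) = 0xFC3C

0xBA4B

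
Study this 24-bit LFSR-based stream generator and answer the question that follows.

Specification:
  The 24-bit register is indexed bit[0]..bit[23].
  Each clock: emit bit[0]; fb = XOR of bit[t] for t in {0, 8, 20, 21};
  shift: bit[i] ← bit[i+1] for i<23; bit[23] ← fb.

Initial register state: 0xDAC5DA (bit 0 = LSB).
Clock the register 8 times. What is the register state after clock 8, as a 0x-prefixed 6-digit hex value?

0xF4DAC5

reg_0 = 0xDAC5DA
clock 1: out=0, reg = 0x6D62ED
clock 2: out=1, reg = 0x36B176
clock 3: out=0, reg = 0x9B58BB
clock 4: out=1, reg = 0x4DAC5D
clock 5: out=1, reg = 0xA6D62E
clock 6: out=0, reg = 0xD36B17
clock 7: out=1, reg = 0xE9B58B
clock 8: out=1, reg = 0xF4DAC5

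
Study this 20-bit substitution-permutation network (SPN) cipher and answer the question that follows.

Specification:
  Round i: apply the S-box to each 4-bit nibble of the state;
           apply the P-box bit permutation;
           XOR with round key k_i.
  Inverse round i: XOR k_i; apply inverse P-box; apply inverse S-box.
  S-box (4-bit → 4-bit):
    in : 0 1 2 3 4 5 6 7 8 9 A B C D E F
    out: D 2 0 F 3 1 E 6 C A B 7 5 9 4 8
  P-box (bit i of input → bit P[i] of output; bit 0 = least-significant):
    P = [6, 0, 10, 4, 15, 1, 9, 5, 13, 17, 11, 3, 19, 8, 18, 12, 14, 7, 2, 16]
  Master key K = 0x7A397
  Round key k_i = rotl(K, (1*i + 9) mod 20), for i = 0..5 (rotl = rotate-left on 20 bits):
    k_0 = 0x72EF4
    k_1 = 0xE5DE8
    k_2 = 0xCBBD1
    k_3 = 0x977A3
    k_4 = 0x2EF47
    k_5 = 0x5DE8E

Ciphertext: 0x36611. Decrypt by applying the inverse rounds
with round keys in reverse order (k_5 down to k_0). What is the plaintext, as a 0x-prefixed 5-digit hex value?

0xC0473

s_0 = ciphertext = 0x36611
s_1 = InvRound(s_0, k_5) = 0x78349
s_2 = InvRound(s_1, k_4) = 0x0E01E
s_3 = InvRound(s_2, k_3) = 0x6AF06
s_4 = InvRound(s_3, k_2) = 0x7D113
s_5 = InvRound(s_4, k_1) = 0x958A3
s_6 = InvRound(s_5, k_0) = 0xC0473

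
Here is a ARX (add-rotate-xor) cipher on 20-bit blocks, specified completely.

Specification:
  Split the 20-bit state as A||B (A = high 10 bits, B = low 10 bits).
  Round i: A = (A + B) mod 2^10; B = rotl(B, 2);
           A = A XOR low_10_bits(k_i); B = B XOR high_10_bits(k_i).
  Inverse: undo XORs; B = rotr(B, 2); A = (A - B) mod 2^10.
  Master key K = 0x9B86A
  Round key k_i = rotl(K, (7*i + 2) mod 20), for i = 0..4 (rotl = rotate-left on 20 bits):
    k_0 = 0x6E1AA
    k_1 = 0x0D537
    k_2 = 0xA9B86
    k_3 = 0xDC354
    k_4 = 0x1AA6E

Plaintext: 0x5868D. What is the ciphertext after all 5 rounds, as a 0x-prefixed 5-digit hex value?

s_0 = plaintext = 0x5868D
s_1 = Round(s_0, k_0) = 0x9138E
s_2 = Round(s_1, k_1) = 0x3960E
s_3 = Round(s_2, k_2) = 0x5D69C
s_4 = Round(s_3, k_3) = 0xD1502
s_5 = Round(s_4, k_4) = 0x8A463

0x8A463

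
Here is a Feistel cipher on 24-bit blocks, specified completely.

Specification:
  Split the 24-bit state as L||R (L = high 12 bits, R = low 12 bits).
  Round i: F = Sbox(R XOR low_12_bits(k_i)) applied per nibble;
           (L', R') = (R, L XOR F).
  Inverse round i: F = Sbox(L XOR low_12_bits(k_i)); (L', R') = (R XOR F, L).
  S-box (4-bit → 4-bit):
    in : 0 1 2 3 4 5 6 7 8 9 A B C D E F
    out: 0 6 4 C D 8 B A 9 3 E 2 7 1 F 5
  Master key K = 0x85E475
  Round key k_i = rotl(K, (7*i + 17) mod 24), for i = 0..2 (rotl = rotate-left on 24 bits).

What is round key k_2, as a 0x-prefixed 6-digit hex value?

0xF23AC2

K = 0x85E475
k_0 = rotl(K, (7*0+17) mod 24) = rotl(K, 17) = 0xEB0BC8
k_1 = rotl(K, (7*1+17) mod 24) = rotl(K, 0) = 0x85E475
k_2 = rotl(K, (7*2+17) mod 24) = rotl(K, 7) = 0xF23AC2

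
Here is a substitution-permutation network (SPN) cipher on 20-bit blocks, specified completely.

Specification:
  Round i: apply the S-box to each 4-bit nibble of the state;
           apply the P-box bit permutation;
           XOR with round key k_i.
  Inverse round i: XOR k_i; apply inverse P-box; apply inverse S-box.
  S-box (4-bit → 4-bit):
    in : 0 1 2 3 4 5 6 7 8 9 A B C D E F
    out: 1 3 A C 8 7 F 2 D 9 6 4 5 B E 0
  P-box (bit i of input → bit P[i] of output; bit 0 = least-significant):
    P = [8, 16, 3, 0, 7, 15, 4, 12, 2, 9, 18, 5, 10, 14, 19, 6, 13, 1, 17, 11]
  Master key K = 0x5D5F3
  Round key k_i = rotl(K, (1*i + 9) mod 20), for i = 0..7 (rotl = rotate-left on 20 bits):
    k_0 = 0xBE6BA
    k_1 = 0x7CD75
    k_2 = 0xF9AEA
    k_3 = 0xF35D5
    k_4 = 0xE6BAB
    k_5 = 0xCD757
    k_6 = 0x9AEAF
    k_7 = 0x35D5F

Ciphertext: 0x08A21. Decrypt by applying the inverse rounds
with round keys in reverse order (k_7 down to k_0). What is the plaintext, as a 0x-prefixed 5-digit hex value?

0x683AB

s_0 = ciphertext = 0x08A21
s_1 = InvRound(s_0, k_7) = 0xADDE5
s_2 = InvRound(s_1, k_6) = 0x52745
s_3 = InvRound(s_2, k_5) = 0x1AFE7
s_4 = InvRound(s_3, k_4) = 0xB6C7A
s_5 = InvRound(s_4, k_3) = 0x27898
s_6 = InvRound(s_5, k_2) = 0x1EEA7
s_7 = InvRound(s_6, k_1) = 0x54AC0
s_8 = InvRound(s_7, k_0) = 0x683AB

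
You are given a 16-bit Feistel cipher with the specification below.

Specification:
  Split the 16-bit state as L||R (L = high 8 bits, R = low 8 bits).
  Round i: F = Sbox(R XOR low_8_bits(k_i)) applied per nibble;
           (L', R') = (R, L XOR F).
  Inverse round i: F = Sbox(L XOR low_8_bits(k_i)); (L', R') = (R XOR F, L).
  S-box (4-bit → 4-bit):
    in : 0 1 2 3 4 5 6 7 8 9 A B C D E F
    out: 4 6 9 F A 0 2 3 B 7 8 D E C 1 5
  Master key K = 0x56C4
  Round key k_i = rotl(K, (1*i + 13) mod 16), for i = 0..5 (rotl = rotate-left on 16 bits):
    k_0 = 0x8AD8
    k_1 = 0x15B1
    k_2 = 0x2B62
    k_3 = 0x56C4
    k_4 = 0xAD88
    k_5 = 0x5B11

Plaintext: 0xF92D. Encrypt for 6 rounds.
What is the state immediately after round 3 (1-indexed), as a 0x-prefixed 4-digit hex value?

s_0 = plaintext = 0xF92D
s_1 = Round(s_0, k_0) = 0x2DA9
s_2 = Round(s_1, k_1) = 0xA946
s_3 = Round(s_2, k_2) = 0x4633
s_4 = Round(s_3, k_3) = 0x3315
s_5 = Round(s_4, k_4) = 0x154F
s_6 = Round(s_5, k_5) = 0x4F14

0x4633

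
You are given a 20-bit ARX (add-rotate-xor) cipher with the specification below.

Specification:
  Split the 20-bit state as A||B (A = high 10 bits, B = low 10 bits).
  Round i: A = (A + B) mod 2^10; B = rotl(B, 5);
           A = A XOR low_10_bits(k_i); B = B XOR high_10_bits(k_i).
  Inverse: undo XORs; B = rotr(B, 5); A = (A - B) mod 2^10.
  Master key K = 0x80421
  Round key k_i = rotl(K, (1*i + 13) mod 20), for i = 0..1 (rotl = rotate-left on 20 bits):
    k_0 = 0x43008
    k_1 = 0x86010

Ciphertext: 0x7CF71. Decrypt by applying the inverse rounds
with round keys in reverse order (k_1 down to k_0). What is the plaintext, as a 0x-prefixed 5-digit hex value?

s_0 = ciphertext = 0x7CF71
s_1 = InvRound(s_0, k_1) = 0x2E12B
s_2 = InvRound(s_1, k_0) = 0xF3CE1

0xF3CE1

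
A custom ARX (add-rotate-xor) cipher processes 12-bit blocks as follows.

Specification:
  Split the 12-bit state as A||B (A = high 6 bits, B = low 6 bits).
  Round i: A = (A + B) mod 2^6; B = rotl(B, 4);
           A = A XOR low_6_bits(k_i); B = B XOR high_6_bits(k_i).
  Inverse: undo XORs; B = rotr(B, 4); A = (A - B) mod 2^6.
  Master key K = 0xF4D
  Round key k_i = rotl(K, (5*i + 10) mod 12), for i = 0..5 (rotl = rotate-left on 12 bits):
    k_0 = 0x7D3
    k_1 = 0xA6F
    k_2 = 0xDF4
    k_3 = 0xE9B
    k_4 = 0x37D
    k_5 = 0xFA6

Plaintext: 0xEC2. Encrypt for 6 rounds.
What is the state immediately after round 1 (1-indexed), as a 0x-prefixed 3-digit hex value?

0xBBF

s_0 = plaintext = 0xEC2
s_1 = Round(s_0, k_0) = 0xBBF
s_2 = Round(s_1, k_1) = 0x096
s_3 = Round(s_2, k_2) = 0xB12
s_4 = Round(s_3, k_3) = 0x95E
s_5 = Round(s_4, k_4) = 0xFAA
s_6 = Round(s_5, k_5) = 0x394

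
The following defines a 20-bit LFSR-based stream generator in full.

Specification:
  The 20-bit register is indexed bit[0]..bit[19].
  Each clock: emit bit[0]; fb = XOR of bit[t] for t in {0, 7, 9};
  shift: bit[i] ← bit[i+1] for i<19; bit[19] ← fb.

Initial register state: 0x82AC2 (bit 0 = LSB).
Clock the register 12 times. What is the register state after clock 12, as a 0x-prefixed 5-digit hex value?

reg_0 = 0x82AC2
clock 1: out=0, reg = 0x41561
clock 2: out=1, reg = 0xA0AB0
clock 3: out=0, reg = 0x50558
clock 4: out=0, reg = 0x282AC
clock 5: out=0, reg = 0x14156
clock 6: out=0, reg = 0x0A0AB
clock 7: out=1, reg = 0x05055
clock 8: out=1, reg = 0x8282A
clock 9: out=0, reg = 0x41415
clock 10: out=1, reg = 0xA0A0A
clock 11: out=0, reg = 0xD0505
clock 12: out=1, reg = 0xE8282

0xE8282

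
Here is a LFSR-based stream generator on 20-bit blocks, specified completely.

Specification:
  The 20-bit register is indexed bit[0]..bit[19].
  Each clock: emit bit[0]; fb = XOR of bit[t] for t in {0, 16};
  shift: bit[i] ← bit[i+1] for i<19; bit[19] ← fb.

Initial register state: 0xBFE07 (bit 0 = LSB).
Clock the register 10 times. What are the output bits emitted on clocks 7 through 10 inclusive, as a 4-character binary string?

reg_0 = 0xBFE07
clock 1: out=1, reg = 0x5FF03
clock 2: out=1, reg = 0x2FF81
clock 3: out=1, reg = 0x97FC0
clock 4: out=0, reg = 0xCBFE0
clock 5: out=0, reg = 0x65FF0
clock 6: out=0, reg = 0x32FF8
clock 7: out=0, reg = 0x997FC
clock 8: out=0, reg = 0xCCBFE
clock 9: out=0, reg = 0x665FF
clock 10: out=1, reg = 0xB32FF

0001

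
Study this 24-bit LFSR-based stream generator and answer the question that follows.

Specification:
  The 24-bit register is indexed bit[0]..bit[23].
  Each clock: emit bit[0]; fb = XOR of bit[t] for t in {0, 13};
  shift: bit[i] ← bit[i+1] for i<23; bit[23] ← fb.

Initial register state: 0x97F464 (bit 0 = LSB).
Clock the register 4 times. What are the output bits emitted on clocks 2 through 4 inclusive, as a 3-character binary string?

reg_0 = 0x97F464
clock 1: out=0, reg = 0xCBFA32
clock 2: out=0, reg = 0xE5FD19
clock 3: out=1, reg = 0x72FE8C
clock 4: out=0, reg = 0xB97F46

010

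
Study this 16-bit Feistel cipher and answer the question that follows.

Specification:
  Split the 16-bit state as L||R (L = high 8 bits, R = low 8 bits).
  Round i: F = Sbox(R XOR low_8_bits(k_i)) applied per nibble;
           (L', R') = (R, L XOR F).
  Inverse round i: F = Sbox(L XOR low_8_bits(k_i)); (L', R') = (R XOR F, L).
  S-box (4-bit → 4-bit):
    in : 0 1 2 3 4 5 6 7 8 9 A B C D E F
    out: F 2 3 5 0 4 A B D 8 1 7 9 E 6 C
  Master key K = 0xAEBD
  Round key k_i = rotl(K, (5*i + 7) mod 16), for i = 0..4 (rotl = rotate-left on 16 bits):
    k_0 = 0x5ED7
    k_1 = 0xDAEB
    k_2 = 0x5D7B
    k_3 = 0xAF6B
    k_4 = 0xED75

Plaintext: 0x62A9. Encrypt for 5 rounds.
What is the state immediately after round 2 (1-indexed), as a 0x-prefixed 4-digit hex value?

0xD4F5

s_0 = plaintext = 0x62A9
s_1 = Round(s_0, k_0) = 0xA9D4
s_2 = Round(s_1, k_1) = 0xD4F5
s_3 = Round(s_2, k_2) = 0xF502
s_4 = Round(s_3, k_3) = 0x025D
s_5 = Round(s_4, k_4) = 0x5D3F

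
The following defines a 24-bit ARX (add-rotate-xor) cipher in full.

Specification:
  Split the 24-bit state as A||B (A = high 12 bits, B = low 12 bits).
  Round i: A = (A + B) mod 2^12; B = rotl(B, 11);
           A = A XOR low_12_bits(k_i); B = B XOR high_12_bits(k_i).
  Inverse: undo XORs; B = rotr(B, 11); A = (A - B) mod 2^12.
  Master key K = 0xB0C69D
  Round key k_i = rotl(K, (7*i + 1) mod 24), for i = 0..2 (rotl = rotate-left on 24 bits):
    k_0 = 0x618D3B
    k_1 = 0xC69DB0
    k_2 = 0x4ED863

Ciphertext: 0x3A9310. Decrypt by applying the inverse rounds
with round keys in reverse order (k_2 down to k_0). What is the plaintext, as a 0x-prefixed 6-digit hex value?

0xF8527C

s_0 = ciphertext = 0x3A9310
s_1 = InvRound(s_0, k_2) = 0xBD0FFA
s_2 = InvRound(s_1, k_1) = 0xF3A726
s_3 = InvRound(s_2, k_0) = 0xF8527C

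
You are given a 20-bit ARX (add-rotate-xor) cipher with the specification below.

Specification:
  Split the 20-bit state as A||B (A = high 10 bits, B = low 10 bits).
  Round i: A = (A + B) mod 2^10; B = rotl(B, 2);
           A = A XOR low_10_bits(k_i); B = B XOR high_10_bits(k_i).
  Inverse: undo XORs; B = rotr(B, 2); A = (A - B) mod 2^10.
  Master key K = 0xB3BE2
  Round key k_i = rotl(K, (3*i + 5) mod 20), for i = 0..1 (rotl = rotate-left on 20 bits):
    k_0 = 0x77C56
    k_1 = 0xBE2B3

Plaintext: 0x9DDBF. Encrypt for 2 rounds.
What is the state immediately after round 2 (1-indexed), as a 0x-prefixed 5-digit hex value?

s_0 = plaintext = 0x9DDBF
s_1 = Round(s_0, k_0) = 0x18322
s_2 = Round(s_1, k_1) = 0x4C673

0x4C673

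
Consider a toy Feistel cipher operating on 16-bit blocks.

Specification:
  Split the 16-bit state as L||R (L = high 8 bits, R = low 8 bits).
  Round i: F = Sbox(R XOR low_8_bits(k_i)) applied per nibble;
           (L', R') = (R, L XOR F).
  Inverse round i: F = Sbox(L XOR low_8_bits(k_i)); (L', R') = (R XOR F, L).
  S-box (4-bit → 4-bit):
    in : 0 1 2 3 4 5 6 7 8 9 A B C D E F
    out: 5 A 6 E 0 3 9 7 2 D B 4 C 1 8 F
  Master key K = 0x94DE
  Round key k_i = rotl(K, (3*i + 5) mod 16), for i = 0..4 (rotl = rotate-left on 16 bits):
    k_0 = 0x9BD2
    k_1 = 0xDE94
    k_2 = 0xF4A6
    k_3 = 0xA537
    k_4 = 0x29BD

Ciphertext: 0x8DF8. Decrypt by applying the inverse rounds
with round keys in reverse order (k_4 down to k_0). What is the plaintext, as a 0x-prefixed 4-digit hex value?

s_0 = ciphertext = 0x8DF8
s_1 = InvRound(s_0, k_4) = 0x1D8D
s_2 = InvRound(s_1, k_3) = 0xE61D
s_3 = InvRound(s_2, k_2) = 0x18E6
s_4 = InvRound(s_3, k_1) = 0xCA18
s_5 = InvRound(s_4, k_0) = 0xBACA

0xBACA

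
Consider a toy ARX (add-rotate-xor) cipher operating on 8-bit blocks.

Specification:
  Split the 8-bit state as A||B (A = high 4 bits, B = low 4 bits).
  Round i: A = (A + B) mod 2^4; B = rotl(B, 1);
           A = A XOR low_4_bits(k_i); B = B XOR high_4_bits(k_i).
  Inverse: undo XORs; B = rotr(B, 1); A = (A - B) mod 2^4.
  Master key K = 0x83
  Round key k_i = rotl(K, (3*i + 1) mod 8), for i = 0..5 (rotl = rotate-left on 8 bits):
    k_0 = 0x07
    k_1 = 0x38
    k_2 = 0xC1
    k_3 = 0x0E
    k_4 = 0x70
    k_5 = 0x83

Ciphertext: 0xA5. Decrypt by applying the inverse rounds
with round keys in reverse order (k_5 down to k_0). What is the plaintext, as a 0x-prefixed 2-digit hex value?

0x49

s_0 = ciphertext = 0xA5
s_1 = InvRound(s_0, k_5) = 0xBE
s_2 = InvRound(s_1, k_4) = 0xFC
s_3 = InvRound(s_2, k_3) = 0xB6
s_4 = InvRound(s_3, k_2) = 0x55
s_5 = InvRound(s_4, k_1) = 0xA3
s_6 = InvRound(s_5, k_0) = 0x49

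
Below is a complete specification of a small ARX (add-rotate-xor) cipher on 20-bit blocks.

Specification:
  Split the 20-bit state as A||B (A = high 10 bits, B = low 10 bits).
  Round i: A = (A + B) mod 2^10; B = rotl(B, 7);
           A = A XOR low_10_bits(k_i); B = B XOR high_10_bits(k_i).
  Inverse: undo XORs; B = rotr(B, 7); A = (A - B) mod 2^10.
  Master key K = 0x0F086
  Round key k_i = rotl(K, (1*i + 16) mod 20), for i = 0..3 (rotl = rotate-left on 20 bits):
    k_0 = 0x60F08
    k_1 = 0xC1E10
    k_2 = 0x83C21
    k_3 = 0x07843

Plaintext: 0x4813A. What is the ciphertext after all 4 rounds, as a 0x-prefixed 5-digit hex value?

s_0 = plaintext = 0x4813A
s_1 = Round(s_0, k_0) = 0x548A4
s_2 = Round(s_1, k_1) = 0xF9913
s_3 = Round(s_2, k_2) = 0x363AD
s_4 = Round(s_3, k_3) = 0x31AEB

0x31AEB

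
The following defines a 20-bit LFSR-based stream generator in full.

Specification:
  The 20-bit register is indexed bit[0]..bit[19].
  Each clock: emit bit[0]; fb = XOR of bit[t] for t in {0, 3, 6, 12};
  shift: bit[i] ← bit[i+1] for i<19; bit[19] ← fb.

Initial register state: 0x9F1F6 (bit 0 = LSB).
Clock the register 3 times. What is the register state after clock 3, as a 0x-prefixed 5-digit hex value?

reg_0 = 0x9F1F6
clock 1: out=0, reg = 0x4F8FB
clock 2: out=1, reg = 0x27C7D
clock 3: out=1, reg = 0x13E3E

0x13E3E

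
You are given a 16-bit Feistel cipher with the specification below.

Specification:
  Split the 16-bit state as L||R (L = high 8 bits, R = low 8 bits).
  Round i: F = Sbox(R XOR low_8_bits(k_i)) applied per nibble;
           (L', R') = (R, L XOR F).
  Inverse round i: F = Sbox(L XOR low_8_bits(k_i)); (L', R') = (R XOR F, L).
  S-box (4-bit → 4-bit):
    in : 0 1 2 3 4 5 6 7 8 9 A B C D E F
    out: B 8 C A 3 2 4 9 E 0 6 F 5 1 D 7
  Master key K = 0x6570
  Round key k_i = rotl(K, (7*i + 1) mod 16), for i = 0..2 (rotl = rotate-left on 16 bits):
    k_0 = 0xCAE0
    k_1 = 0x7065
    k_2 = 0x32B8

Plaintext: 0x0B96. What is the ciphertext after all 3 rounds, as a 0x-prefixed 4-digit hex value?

s_0 = plaintext = 0x0B96
s_1 = Round(s_0, k_0) = 0x969F
s_2 = Round(s_1, k_1) = 0x9FE0
s_3 = Round(s_2, k_2) = 0xE0B1

0xE0B1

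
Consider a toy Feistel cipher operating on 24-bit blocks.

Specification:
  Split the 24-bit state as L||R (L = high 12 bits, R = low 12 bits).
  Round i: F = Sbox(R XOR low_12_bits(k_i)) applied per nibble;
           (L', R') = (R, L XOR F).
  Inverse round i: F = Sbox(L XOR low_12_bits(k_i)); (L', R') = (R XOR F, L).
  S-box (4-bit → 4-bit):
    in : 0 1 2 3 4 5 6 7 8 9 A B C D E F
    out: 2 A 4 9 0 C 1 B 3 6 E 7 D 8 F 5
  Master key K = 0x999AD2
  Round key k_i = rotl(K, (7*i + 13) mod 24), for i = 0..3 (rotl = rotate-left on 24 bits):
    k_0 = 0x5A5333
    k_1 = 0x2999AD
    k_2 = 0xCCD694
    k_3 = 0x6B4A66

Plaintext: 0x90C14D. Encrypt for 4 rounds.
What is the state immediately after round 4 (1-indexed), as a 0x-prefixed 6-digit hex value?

s_0 = plaintext = 0x90C14D
s_1 = Round(s_0, k_0) = 0x14DDB3
s_2 = Round(s_1, k_1) = 0xDB31E2
s_3 = Round(s_2, k_2) = 0x1E2602
s_4 = Round(s_3, k_3) = 0x602CF2

0x602CF2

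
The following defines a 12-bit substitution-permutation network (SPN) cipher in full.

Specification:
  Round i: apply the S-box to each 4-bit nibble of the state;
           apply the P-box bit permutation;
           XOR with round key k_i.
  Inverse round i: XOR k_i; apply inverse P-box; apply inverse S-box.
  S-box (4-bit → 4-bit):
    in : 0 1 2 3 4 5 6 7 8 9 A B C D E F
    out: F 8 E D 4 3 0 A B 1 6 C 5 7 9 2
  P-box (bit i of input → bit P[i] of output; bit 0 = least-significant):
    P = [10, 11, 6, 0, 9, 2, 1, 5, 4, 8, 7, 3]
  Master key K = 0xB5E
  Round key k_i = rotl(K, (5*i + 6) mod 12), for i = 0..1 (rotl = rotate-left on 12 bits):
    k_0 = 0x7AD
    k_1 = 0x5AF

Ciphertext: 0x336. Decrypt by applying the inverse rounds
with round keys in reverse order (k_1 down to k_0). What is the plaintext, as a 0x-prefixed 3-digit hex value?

0x9BE

s_0 = ciphertext = 0x336
s_1 = InvRound(s_0, k_1) = 0x39E
s_2 = InvRound(s_1, k_0) = 0x9BE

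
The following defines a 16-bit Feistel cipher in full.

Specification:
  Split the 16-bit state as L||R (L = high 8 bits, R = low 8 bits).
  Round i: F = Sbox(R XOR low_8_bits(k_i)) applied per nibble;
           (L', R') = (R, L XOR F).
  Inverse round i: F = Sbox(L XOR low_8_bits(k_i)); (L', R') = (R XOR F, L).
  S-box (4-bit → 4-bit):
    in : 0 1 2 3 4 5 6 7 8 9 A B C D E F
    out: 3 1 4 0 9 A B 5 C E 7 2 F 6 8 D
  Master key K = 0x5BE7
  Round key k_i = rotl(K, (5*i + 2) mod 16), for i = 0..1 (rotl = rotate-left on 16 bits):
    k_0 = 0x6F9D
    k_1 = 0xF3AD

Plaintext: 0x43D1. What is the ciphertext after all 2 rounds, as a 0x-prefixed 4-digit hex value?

s_0 = plaintext = 0x43D1
s_1 = Round(s_0, k_0) = 0xD1DC
s_2 = Round(s_1, k_1) = 0xDC80

0xDC80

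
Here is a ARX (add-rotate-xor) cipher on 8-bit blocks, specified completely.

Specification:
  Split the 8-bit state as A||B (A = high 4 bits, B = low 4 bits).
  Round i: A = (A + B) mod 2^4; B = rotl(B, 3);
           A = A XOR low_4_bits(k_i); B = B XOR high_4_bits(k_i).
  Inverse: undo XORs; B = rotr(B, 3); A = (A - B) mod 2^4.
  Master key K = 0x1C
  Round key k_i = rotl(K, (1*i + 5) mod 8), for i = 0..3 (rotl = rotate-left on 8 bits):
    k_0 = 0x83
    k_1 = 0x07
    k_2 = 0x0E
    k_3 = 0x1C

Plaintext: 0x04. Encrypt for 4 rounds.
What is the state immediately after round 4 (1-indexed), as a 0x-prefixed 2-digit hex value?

s_0 = plaintext = 0x04
s_1 = Round(s_0, k_0) = 0x7A
s_2 = Round(s_1, k_1) = 0x65
s_3 = Round(s_2, k_2) = 0x5A
s_4 = Round(s_3, k_3) = 0x34

0x34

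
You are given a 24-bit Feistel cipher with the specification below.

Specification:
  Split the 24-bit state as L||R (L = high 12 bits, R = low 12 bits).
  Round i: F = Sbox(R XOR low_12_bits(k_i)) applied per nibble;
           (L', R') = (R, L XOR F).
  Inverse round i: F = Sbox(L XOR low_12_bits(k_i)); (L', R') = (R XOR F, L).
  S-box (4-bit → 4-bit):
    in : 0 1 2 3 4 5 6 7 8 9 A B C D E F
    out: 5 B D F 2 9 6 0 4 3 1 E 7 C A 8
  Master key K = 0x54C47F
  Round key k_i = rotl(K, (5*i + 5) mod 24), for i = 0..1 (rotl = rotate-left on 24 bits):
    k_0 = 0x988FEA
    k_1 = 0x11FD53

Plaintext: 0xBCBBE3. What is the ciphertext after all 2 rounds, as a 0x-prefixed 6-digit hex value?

0x99899D

s_0 = plaintext = 0xBCBBE3
s_1 = Round(s_0, k_0) = 0xBE3998
s_2 = Round(s_1, k_1) = 0x99899D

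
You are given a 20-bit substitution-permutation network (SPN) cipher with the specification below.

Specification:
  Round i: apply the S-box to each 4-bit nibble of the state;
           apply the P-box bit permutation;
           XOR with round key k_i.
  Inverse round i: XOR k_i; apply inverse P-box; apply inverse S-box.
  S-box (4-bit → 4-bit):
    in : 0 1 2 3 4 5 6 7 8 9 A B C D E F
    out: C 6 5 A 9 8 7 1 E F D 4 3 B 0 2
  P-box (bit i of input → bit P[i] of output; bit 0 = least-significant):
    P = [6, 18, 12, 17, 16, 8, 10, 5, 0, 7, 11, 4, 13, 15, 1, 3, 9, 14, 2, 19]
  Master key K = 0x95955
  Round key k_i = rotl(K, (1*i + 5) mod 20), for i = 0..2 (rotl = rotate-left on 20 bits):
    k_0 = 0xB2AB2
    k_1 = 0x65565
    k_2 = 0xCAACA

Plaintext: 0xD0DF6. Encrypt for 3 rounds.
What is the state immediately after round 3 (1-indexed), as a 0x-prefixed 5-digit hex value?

s_0 = plaintext = 0xD0DF6
s_1 = Round(s_0, k_0) = 0x77969
s_2 = Round(s_1, k_1) = 0x16AB4
s_3 = Round(s_2, k_2) = 0xE469D

0xE469D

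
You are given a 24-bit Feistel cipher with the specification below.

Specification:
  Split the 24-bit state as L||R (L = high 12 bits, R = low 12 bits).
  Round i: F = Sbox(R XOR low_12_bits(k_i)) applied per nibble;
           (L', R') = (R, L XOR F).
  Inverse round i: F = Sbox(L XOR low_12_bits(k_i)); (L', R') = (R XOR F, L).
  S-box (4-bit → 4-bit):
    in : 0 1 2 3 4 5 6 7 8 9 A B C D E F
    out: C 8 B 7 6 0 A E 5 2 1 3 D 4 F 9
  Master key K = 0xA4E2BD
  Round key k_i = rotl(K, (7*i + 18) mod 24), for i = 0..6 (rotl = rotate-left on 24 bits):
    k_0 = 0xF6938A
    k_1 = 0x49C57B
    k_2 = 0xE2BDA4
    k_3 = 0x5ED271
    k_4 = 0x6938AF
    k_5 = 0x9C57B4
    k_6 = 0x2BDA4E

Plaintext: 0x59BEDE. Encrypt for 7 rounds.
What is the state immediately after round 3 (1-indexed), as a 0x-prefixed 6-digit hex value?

s_0 = plaintext = 0x59BEDE
s_1 = Round(s_0, k_0) = 0xEDE19D
s_2 = Round(s_1, k_1) = 0x19D824
s_3 = Round(s_2, k_2) = 0x8241C1
s_4 = Round(s_3, k_3) = 0x1C1F18
s_5 = Round(s_4, k_4) = 0xF18FFF
s_6 = Round(s_5, k_5) = 0xFFFA7B
s_7 = Round(s_6, k_6) = 0xA7B38F

0x8241C1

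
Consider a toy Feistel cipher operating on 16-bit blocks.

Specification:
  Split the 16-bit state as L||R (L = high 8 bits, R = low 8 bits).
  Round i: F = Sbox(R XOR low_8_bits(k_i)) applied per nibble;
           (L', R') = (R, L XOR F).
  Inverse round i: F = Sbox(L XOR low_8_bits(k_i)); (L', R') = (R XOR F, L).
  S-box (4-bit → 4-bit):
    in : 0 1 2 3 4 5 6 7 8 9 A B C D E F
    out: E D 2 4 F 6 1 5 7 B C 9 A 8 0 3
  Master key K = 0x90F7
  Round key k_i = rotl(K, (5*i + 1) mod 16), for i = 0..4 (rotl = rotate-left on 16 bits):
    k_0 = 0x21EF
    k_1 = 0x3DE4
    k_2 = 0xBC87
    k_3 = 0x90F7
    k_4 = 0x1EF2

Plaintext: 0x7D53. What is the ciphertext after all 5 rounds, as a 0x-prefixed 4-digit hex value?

s_0 = plaintext = 0x7D53
s_1 = Round(s_0, k_0) = 0x53E7
s_2 = Round(s_1, k_1) = 0xE7B7
s_3 = Round(s_2, k_2) = 0xB7A9
s_4 = Round(s_3, k_3) = 0xA9D7
s_5 = Round(s_4, k_4) = 0xD78F

0xD78F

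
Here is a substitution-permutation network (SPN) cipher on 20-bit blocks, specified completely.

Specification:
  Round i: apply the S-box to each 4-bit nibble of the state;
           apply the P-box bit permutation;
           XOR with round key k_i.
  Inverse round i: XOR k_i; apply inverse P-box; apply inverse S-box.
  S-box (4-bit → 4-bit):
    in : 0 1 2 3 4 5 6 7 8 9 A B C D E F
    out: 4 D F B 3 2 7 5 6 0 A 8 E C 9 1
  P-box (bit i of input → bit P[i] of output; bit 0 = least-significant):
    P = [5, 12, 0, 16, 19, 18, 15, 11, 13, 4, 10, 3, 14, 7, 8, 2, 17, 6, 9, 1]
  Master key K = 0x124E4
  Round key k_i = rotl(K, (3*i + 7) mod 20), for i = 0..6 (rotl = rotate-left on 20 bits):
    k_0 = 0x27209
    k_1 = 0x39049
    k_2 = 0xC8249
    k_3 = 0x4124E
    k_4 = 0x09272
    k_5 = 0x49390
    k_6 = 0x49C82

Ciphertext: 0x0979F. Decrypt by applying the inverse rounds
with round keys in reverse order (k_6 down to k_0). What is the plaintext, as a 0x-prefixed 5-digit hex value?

0x95261

s_0 = ciphertext = 0x0979F
s_1 = InvRound(s_0, k_6) = 0x0DAA0
s_2 = InvRound(s_1, k_5) = 0x975AF
s_3 = InvRound(s_2, k_4) = 0x8227D
s_4 = InvRound(s_3, k_3) = 0xB9446
s_5 = InvRound(s_4, k_2) = 0x1BD5C
s_6 = InvRound(s_5, k_1) = 0xFD6B0
s_7 = InvRound(s_6, k_0) = 0x95261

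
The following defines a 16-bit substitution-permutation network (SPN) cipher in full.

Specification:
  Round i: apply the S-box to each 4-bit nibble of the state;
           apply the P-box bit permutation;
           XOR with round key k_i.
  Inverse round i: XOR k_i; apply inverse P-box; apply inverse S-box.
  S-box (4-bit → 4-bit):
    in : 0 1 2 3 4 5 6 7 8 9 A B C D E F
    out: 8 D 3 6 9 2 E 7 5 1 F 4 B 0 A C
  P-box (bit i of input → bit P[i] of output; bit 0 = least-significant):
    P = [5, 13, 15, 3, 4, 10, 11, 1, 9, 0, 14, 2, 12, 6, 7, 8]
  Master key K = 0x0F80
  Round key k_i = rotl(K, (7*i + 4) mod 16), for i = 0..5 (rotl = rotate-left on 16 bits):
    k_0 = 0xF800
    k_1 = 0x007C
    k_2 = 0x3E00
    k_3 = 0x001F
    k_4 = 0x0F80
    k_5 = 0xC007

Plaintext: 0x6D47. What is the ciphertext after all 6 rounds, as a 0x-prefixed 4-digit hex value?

s_0 = plaintext = 0x6D47
s_1 = Round(s_0, k_0) = 0x59F2
s_2 = Round(s_1, k_1) = 0x2A1E
s_3 = Round(s_2, k_2) = 0x445F
s_4 = Round(s_3, k_3) = 0x9713
s_5 = Round(s_4, k_4) = 0xF593
s_6 = Round(s_5, k_5) = 0x6196

0x6196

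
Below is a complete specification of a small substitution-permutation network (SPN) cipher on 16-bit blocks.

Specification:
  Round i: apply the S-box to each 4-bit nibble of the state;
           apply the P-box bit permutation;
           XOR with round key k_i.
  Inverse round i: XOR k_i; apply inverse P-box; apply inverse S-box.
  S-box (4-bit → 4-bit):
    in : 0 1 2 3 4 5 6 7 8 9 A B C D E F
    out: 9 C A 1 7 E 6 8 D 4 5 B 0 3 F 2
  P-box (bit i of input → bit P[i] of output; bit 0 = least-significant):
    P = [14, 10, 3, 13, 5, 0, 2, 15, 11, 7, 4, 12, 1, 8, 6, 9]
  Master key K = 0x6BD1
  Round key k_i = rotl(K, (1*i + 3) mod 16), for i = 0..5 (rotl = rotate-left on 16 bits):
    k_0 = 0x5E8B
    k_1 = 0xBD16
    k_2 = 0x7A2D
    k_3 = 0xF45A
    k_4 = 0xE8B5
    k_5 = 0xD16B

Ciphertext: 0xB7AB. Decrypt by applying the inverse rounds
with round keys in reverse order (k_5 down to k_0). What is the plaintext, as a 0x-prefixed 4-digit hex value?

s_0 = ciphertext = 0xB7AB
s_1 = InvRound(s_0, k_5) = 0x1FCB
s_2 = InvRound(s_1, k_4) = 0xE18E
s_3 = InvRound(s_2, k_3) = 0x659F
s_4 = InvRound(s_3, k_2) = 0xBE3F
s_5 = InvRound(s_4, k_1) = 0x2CD9
s_6 = InvRound(s_5, k_0) = 0x81C0

0x81C0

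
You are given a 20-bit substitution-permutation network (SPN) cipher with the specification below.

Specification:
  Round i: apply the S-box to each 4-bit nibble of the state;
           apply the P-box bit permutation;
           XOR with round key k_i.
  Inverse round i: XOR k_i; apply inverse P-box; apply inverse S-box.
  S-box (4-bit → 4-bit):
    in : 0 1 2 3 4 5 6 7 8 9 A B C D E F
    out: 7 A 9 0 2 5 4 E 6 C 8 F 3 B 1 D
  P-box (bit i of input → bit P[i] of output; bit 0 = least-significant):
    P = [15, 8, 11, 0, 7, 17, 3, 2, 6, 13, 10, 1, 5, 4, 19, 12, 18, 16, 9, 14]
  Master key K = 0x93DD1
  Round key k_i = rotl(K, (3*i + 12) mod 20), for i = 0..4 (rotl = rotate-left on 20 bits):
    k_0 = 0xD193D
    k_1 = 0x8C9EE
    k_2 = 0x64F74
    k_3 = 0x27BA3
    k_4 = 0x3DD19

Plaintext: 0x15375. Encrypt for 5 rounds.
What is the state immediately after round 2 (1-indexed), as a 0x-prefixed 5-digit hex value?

s_0 = plaintext = 0x15375
s_1 = Round(s_0, k_0) = 0x6D111
s_2 = Round(s_1, k_1) = 0xAFAD9
s_3 = Round(s_2, k_2) = 0xC17D3
s_4 = Round(s_3, k_3) = 0x54F35
s_5 = Round(s_4, k_4) = 0x7534B

0xAFAD9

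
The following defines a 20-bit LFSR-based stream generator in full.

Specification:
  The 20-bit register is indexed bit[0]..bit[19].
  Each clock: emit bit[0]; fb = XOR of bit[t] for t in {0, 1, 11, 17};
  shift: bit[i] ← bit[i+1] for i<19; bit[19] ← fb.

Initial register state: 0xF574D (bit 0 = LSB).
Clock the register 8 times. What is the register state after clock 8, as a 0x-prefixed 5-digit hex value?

reg_0 = 0xF574D
clock 1: out=1, reg = 0x7ABA6
clock 2: out=0, reg = 0xBD5D3
clock 3: out=1, reg = 0xDEAE9
clock 4: out=1, reg = 0x6F574
clock 5: out=0, reg = 0xB7ABA
clock 6: out=0, reg = 0xDBD5D
clock 7: out=1, reg = 0x6DEAE
clock 8: out=0, reg = 0xB6F57

0xB6F57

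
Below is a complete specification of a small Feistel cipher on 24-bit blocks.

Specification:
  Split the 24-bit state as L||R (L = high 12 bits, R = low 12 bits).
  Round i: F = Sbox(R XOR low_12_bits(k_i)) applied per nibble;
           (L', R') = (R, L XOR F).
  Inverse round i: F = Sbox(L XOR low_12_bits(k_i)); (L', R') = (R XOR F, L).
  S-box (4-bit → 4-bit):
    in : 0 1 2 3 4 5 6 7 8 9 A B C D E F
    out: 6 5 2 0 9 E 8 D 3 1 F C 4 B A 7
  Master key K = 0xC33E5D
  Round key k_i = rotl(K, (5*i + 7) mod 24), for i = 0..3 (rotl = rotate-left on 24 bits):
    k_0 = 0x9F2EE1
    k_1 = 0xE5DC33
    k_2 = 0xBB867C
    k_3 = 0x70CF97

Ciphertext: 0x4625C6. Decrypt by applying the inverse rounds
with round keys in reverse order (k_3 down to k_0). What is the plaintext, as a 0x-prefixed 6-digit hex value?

s_0 = ciphertext = 0x4625C6
s_1 = InvRound(s_0, k_3) = 0x9B8462
s_2 = InvRound(s_1, k_2) = 0x32B9B8
s_3 = InvRound(s_2, k_1) = 0xEEB32B
s_4 = InvRound(s_3, k_0) = 0x544EEB

0x544EEB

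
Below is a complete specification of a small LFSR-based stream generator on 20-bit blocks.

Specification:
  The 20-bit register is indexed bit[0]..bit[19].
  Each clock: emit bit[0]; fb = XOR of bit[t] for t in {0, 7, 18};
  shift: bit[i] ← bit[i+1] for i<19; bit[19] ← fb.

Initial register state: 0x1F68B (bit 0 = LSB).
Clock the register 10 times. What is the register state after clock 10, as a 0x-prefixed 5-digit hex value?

reg_0 = 0x1F68B
clock 1: out=1, reg = 0x0FB45
clock 2: out=1, reg = 0x87DA2
clock 3: out=0, reg = 0xC3ED1
clock 4: out=1, reg = 0xE1F68
clock 5: out=0, reg = 0xF0FB4
clock 6: out=0, reg = 0x787DA
clock 7: out=0, reg = 0x3C3ED
clock 8: out=1, reg = 0x1E1F6
clock 9: out=0, reg = 0x8F0FB
clock 10: out=1, reg = 0x4787D

0x4787D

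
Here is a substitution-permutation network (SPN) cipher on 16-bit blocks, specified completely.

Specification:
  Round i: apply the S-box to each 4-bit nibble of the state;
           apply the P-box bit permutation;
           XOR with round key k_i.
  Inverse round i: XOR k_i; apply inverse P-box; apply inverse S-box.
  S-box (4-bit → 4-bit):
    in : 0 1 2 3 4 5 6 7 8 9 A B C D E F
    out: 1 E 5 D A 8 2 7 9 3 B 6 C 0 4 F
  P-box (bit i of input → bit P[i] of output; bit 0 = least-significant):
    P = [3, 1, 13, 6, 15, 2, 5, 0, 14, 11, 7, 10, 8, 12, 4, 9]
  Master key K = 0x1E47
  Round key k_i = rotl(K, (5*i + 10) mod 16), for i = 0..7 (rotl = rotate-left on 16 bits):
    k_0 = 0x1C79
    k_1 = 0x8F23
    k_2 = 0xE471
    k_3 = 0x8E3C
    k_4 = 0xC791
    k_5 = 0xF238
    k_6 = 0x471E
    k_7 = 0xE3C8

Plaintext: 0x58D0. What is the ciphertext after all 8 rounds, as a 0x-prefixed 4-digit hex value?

s_0 = plaintext = 0x58D0
s_1 = Round(s_0, k_0) = 0x5A71
s_2 = Round(s_1, k_1) = 0x6145
s_3 = Round(s_2, k_2) = 0xF8B4
s_4 = Round(s_3, k_3) = 0xD94A
s_5 = Round(s_4, k_4) = 0x8FDE
s_6 = Round(s_5, k_5) = 0x9DB8
s_7 = Round(s_6, k_6) = 0x5672
s_8 = Round(s_7, k_7) = 0x49E4

0x49E4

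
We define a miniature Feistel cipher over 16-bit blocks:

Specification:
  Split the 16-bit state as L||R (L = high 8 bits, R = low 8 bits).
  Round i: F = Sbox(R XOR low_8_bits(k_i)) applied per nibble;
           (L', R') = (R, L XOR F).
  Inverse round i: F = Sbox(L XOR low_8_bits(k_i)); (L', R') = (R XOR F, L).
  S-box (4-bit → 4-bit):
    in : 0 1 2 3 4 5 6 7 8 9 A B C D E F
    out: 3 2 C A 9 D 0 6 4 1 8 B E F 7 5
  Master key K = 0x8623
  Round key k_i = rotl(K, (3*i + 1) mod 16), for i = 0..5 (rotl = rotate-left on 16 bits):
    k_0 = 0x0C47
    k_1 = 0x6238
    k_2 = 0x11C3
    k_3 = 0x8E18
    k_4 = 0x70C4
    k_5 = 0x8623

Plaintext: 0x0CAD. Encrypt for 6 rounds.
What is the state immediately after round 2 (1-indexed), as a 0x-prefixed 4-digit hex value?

s_0 = plaintext = 0x0CAD
s_1 = Round(s_0, k_0) = 0xAD74
s_2 = Round(s_1, k_1) = 0x7433
s_3 = Round(s_2, k_2) = 0x3327
s_4 = Round(s_3, k_3) = 0x2796
s_5 = Round(s_4, k_4) = 0x96FB
s_6 = Round(s_5, k_5) = 0xFB62

0x7433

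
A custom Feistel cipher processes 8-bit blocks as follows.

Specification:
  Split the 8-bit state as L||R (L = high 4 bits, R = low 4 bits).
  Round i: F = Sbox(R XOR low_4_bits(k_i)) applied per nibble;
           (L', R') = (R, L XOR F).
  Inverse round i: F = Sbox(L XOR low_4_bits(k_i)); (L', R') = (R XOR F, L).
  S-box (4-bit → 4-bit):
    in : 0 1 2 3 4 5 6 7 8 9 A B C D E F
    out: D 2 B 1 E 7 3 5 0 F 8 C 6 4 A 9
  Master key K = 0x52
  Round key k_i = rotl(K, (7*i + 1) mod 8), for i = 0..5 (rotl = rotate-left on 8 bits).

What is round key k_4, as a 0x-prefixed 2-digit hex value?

0x4A

K = 0x52
k_0 = rotl(K, (7*0+1) mod 8) = rotl(K, 1) = 0xA4
k_1 = rotl(K, (7*1+1) mod 8) = rotl(K, 0) = 0x52
k_2 = rotl(K, (7*2+1) mod 8) = rotl(K, 7) = 0x29
k_3 = rotl(K, (7*3+1) mod 8) = rotl(K, 6) = 0x94
k_4 = rotl(K, (7*4+1) mod 8) = rotl(K, 5) = 0x4A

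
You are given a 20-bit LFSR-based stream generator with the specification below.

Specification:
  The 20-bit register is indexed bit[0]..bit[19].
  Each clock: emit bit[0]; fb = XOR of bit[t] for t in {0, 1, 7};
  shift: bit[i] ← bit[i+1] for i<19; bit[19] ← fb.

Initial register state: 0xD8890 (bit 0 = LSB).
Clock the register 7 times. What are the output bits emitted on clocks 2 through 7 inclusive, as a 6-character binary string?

000100

reg_0 = 0xD8890
clock 1: out=0, reg = 0xEC448
clock 2: out=0, reg = 0x76224
clock 3: out=0, reg = 0x3B112
clock 4: out=0, reg = 0x9D889
clock 5: out=1, reg = 0x4EC44
clock 6: out=0, reg = 0x27622
clock 7: out=0, reg = 0x93B11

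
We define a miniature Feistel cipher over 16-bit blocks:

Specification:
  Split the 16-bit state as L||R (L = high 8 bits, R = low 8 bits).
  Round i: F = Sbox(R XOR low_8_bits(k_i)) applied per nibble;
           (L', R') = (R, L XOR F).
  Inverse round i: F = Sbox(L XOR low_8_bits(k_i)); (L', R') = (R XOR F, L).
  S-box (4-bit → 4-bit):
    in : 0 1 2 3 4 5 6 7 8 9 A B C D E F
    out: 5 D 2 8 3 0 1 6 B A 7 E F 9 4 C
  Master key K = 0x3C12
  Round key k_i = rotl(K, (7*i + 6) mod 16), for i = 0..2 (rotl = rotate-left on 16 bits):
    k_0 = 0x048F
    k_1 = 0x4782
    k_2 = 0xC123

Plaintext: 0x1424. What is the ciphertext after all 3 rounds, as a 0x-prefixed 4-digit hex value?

s_0 = plaintext = 0x1424
s_1 = Round(s_0, k_0) = 0x246A
s_2 = Round(s_1, k_1) = 0x6A6F
s_3 = Round(s_2, k_2) = 0x6F55

0x6F55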